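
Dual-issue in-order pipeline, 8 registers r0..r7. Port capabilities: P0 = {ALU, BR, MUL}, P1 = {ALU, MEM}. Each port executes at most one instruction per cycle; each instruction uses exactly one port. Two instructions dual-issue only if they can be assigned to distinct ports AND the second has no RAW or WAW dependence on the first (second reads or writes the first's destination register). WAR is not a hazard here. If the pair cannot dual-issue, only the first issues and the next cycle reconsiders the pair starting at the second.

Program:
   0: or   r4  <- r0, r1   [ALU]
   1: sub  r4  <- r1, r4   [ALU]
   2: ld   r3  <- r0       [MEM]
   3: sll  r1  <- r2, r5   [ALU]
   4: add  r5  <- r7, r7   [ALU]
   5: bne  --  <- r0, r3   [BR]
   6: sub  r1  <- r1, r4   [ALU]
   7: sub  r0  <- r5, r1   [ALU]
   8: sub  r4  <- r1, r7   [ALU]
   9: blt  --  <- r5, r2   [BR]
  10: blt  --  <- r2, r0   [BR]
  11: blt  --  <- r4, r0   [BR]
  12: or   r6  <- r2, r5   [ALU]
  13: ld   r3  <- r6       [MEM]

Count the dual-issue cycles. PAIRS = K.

t=0 i0:or ; RAW+WAW r4
t=1 i1&i2:sub;ld ; pair
t=2 i3&i4:sll;add ; pair
t=3 i5&i6:bne;sub ; pair
t=4 i7&i8:sub;sub ; pair
t=5 i9:blt ; no-port BR/BR
t=6 i10:blt ; no-port BR/BR
t=7 i11&i12:blt;or ; pair
t=8 i13:ld ; tail

PAIRS = 5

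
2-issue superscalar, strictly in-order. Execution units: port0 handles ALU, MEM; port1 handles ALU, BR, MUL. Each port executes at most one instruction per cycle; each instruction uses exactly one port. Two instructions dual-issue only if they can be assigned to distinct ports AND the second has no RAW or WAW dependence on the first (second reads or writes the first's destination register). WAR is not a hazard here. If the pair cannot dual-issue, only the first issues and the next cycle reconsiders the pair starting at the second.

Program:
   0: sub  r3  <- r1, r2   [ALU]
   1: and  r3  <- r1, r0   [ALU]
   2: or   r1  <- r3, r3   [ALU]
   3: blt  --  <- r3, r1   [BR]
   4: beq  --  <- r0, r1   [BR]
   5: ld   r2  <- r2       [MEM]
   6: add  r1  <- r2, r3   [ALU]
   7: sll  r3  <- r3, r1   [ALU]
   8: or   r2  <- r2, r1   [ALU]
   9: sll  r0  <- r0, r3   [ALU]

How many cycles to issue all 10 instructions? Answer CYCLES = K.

CYCLES = 8

0. sub.ALU @i0  | WAW r3
1. and.ALU @i1  | RAW r3
2. or.ALU @i2  | RAW r1
3. blt.BR @i3  | no-port BR/BR
4. beq.BR+ld.MEM @i4+i5  | pair
5. add.ALU @i6  | RAW r1
6. sll.ALU+or.ALU @i7+i8  | pair
7. sll.ALU @i9  | tail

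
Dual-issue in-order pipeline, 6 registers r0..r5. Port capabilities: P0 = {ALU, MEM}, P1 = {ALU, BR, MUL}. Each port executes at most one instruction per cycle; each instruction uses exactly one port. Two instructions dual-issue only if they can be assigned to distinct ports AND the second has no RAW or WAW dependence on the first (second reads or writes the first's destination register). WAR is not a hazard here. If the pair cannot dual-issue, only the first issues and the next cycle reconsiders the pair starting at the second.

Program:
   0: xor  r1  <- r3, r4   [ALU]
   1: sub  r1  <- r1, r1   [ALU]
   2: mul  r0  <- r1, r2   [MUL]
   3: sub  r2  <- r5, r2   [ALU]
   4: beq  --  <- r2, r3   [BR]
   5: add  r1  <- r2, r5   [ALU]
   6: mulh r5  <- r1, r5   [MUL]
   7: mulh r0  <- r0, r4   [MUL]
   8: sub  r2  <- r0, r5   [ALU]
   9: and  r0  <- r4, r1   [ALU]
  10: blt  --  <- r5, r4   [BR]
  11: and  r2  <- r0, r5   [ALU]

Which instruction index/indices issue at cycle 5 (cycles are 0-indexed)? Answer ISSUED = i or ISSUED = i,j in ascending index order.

ISSUED = 7

#0 head=0: xor.ALU i0 RAW+WAW r1
#1 head=1: sub.ALU i1 RAW r1
#2 head=2: mul.MUL+sub.ALU i2&i3 pair
#3 head=4: beq.BR+add.ALU i4&i5 pair
#4 head=6: mulh.MUL i6 no-port MUL/MUL
#5 head=7: mulh.MUL i7 RAW r0
#6 head=8: sub.ALU+and.ALU i8&i9 pair
#7 head=10: blt.BR+and.ALU i10&i11 pair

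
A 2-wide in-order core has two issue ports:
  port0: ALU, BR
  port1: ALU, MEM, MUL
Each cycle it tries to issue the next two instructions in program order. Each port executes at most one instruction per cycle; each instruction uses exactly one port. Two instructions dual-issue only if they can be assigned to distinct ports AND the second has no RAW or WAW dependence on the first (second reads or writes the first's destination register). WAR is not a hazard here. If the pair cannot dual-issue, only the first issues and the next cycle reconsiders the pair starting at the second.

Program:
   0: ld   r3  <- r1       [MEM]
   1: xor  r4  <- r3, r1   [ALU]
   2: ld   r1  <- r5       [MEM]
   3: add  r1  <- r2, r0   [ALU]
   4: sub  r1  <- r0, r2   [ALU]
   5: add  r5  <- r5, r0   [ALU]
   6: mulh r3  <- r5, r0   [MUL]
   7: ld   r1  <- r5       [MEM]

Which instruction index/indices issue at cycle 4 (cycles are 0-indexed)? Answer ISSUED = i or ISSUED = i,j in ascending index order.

ISSUED = 6

0. ld @i0  | RAW r3
1. xor/ld @i1+i2  | pair
2. add @i3  | WAW r1
3. sub/add @i4+i5  | pair
4. mulh @i6  | no-port MUL/MEM
5. ld @i7  | tail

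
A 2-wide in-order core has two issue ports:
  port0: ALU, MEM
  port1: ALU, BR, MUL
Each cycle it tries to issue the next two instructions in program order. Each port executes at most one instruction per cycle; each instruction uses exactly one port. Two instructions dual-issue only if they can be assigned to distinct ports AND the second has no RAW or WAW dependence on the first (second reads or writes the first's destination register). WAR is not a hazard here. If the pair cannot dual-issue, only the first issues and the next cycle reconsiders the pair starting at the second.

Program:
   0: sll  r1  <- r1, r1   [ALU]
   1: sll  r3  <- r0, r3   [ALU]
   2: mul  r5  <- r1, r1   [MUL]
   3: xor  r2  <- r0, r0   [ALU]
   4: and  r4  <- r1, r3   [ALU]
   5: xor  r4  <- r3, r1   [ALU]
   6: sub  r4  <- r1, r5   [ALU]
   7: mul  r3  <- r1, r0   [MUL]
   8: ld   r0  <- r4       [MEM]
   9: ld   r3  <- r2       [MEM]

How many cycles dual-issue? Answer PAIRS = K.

PAIRS = 3

c0: i0&i1 sll/sll  dual
c1: i2&i3 mul/xor  dual
c2: i4 and  WAW r4
c3: i5 xor  WAW r4
c4: i6&i7 sub/mul  dual
c5: i8 ld  no-port MEM/MEM
c6: i9 ld  tail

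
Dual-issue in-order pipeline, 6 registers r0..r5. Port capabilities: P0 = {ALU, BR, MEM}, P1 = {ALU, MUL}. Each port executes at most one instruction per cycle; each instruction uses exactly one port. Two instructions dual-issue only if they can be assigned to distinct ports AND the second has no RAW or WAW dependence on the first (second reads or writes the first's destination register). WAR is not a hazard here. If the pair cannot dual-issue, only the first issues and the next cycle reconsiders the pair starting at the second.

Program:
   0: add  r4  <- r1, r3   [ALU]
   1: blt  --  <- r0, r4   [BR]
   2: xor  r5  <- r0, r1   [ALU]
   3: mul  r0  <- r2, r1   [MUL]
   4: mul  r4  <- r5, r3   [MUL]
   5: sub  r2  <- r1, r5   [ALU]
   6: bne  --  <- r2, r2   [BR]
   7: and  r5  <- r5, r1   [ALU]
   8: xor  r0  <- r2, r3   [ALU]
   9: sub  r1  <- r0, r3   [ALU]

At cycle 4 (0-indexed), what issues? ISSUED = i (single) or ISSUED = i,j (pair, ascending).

#0 head=0: add.ALU i0 RAW r4
#1 head=1: blt.BR;xor.ALU i1,i2 2-wide
#2 head=3: mul.MUL i3 no-port MUL/MUL
#3 head=4: mul.MUL;sub.ALU i4,i5 2-wide
#4 head=6: bne.BR;and.ALU i6,i7 2-wide
#5 head=8: xor.ALU i8 RAW r0
#6 head=9: sub.ALU i9 tail

ISSUED = 6,7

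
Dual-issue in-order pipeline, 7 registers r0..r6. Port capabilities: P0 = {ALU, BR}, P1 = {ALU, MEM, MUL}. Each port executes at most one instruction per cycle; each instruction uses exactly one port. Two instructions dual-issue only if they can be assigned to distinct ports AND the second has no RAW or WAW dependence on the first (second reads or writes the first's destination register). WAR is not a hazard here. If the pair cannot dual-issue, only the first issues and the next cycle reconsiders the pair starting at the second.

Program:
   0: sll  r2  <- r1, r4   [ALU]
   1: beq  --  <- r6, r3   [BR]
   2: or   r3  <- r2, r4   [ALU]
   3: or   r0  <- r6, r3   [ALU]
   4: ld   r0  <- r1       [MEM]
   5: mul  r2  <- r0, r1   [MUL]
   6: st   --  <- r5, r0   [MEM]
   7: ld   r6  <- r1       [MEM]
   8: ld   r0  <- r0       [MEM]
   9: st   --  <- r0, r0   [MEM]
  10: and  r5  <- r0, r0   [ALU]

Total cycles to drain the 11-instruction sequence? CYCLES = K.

CYCLES = 9

[0] i0&i1  sll.ALU;beq.BR  -- pair
[1] i2  or.ALU  -- RAW r3
[2] i3  or.ALU  -- WAW r0
[3] i4  ld.MEM  -- no-port MEM/MUL
[4] i5  mul.MUL  -- no-port MUL/MEM
[5] i6  st.MEM  -- no-port MEM/MEM
[6] i7  ld.MEM  -- no-port MEM/MEM
[7] i8  ld.MEM  -- no-port MEM/MEM
[8] i9&i10  st.MEM;and.ALU  -- pair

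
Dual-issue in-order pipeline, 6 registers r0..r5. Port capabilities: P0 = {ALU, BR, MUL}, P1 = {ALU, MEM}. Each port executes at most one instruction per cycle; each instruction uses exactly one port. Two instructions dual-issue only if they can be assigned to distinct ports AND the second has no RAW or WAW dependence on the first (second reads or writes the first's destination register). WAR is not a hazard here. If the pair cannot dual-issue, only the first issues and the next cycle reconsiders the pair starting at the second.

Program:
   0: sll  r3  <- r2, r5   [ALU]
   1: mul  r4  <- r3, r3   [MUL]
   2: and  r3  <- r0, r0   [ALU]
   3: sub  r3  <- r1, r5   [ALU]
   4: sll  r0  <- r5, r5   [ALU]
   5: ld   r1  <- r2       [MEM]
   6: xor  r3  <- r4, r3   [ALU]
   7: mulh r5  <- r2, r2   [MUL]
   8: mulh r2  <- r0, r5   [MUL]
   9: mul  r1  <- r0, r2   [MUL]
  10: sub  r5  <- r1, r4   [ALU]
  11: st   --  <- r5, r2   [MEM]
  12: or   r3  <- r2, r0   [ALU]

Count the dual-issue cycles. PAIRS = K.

PAIRS = 4

#0 head=0: sll i0 RAW r3
#1 head=1: mul;and i1&i2 dual
#2 head=3: sub;sll i3&i4 dual
#3 head=5: ld;xor i5&i6 dual
#4 head=7: mulh i7 no-port MUL/MUL
#5 head=8: mulh i8 no-port MUL/MUL
#6 head=9: mul i9 RAW r1
#7 head=10: sub i10 RAW r5
#8 head=11: st;or i11&i12 dual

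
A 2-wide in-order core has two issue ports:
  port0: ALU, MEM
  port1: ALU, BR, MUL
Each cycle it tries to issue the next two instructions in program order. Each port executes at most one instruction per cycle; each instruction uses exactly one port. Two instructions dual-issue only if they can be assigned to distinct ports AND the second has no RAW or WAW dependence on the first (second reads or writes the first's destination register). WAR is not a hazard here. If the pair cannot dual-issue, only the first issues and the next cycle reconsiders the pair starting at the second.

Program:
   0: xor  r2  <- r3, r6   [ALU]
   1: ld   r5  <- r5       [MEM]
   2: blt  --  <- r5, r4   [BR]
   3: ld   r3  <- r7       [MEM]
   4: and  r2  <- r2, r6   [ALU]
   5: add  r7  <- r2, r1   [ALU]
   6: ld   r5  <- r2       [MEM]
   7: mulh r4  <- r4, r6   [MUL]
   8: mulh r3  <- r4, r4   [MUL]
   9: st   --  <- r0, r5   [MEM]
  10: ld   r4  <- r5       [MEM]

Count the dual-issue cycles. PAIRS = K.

PAIRS = 4

  cy0 -> i0+i1 (xor.ALU/ld.MEM) 2-wide
  cy1 -> i2+i3 (blt.BR/ld.MEM) 2-wide
  cy2 -> i4 (and.ALU) RAW r2
  cy3 -> i5+i6 (add.ALU/ld.MEM) 2-wide
  cy4 -> i7 (mulh.MUL) no-port MUL/MUL
  cy5 -> i8+i9 (mulh.MUL/st.MEM) 2-wide
  cy6 -> i10 (ld.MEM) tail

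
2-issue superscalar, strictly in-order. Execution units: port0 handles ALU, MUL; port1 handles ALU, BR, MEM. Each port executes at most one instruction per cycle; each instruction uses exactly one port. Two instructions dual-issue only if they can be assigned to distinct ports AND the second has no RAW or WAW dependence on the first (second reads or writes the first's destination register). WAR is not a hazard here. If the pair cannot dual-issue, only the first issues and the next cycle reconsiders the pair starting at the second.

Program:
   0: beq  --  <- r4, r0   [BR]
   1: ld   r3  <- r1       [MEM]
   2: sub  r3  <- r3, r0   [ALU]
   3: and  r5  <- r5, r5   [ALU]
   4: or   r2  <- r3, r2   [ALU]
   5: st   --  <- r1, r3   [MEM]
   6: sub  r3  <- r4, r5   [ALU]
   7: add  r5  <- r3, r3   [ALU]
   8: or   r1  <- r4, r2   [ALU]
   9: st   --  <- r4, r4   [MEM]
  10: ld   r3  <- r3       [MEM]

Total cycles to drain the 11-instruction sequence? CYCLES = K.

CYCLES = 8

[0] i0  beq  -- no-port BR/MEM
[1] i1  ld  -- RAW+WAW r3
[2] i2/i3  sub+and  -- 2-wide
[3] i4/i5  or+st  -- 2-wide
[4] i6  sub  -- RAW r3
[5] i7/i8  add+or  -- 2-wide
[6] i9  st  -- no-port MEM/MEM
[7] i10  ld  -- tail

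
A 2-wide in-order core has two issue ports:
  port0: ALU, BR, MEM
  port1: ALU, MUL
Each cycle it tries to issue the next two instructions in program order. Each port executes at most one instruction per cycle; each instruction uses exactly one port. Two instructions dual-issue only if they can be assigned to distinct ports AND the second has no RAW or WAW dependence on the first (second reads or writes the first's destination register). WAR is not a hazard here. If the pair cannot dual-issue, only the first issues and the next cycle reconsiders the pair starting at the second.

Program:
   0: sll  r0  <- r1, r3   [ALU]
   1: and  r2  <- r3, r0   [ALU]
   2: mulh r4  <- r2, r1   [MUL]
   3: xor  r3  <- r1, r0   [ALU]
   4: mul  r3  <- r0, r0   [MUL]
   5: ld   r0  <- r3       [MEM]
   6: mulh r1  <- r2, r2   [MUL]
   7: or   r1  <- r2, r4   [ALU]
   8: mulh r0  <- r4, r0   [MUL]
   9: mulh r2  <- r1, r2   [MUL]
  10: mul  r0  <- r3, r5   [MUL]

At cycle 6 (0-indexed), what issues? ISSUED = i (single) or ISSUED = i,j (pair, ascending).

ISSUED = 9

c0: i0 sll.ALU  RAW r0
c1: i1 and.ALU  RAW r2
c2: i2+i3 mulh.MUL+xor.ALU  pair
c3: i4 mul.MUL  RAW r3
c4: i5+i6 ld.MEM+mulh.MUL  pair
c5: i7+i8 or.ALU+mulh.MUL  pair
c6: i9 mulh.MUL  no-port MUL/MUL
c7: i10 mul.MUL  tail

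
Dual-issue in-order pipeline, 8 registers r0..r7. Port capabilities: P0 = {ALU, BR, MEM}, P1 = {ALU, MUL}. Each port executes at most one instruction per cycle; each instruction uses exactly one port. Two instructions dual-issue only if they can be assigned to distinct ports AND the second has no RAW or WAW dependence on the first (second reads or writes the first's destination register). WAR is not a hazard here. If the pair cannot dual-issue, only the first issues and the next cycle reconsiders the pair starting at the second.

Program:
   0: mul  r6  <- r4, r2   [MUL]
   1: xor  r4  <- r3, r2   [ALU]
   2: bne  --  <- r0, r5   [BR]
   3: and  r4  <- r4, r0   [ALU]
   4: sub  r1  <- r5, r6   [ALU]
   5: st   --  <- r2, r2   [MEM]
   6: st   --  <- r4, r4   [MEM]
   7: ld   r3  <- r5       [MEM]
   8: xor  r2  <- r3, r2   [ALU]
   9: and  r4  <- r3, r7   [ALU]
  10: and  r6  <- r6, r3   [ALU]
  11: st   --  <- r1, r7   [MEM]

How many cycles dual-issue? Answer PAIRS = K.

0. mul.MUL+xor.ALU @i0&i1  | dual
1. bne.BR+and.ALU @i2&i3  | dual
2. sub.ALU+st.MEM @i4&i5  | dual
3. st.MEM @i6  | no-port MEM/MEM
4. ld.MEM @i7  | RAW r3
5. xor.ALU+and.ALU @i8&i9  | dual
6. and.ALU+st.MEM @i10&i11  | dual

PAIRS = 5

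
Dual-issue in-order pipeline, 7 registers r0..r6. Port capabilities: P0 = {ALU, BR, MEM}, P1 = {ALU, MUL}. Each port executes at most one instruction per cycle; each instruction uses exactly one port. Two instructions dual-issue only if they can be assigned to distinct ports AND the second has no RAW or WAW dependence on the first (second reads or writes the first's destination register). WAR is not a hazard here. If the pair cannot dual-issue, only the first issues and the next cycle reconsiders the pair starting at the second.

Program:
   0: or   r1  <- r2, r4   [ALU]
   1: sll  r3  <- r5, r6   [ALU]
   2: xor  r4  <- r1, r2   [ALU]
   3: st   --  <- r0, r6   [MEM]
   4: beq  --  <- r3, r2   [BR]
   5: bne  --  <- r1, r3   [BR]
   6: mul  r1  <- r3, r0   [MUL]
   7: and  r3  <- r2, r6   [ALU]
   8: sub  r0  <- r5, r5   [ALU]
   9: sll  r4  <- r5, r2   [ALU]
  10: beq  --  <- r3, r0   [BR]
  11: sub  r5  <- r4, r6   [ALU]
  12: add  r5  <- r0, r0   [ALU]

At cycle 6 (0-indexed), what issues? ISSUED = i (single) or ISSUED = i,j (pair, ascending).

ISSUED = 11

0. or.ALU+sll.ALU @i0&i1  | pair
1. xor.ALU+st.MEM @i2&i3  | pair
2. beq.BR @i4  | no-port BR/BR
3. bne.BR+mul.MUL @i5&i6  | pair
4. and.ALU+sub.ALU @i7&i8  | pair
5. sll.ALU+beq.BR @i9&i10  | pair
6. sub.ALU @i11  | WAW r5
7. add.ALU @i12  | tail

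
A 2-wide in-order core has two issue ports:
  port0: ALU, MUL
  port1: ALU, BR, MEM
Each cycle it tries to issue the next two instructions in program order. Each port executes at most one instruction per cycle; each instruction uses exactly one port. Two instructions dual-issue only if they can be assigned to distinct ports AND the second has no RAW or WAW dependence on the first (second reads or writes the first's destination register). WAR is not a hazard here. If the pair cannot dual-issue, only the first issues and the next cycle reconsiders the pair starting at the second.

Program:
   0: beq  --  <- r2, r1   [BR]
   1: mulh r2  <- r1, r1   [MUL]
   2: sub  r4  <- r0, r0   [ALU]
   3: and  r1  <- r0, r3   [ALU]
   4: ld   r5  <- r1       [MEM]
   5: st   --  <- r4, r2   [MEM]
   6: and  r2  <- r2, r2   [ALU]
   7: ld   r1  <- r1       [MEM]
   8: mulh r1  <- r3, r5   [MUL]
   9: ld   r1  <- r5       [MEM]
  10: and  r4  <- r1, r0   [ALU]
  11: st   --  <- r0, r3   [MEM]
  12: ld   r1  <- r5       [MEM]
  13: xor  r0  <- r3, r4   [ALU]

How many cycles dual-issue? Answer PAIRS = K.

PAIRS = 5

[0] i0,i1  beq/mulh  -- dual
[1] i2,i3  sub/and  -- dual
[2] i4  ld  -- no-port MEM/MEM
[3] i5,i6  st/and  -- dual
[4] i7  ld  -- WAW r1
[5] i8  mulh  -- WAW r1
[6] i9  ld  -- RAW r1
[7] i10,i11  and/st  -- dual
[8] i12,i13  ld/xor  -- dual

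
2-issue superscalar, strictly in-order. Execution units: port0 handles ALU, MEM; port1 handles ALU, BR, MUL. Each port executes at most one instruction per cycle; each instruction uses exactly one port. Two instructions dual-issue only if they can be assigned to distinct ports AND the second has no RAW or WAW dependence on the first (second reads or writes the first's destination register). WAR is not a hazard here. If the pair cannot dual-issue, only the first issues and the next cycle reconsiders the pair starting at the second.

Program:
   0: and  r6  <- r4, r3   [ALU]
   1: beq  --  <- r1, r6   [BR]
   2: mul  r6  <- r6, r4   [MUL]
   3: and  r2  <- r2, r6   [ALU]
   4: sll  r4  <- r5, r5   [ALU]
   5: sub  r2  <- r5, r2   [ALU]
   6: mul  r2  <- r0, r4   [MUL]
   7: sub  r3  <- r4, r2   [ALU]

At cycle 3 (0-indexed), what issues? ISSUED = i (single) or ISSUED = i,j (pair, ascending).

  cy0 -> i0 (and) RAW r6
  cy1 -> i1 (beq) no-port BR/MUL
  cy2 -> i2 (mul) RAW r6
  cy3 -> i3&i4 (and;sll) 2-wide
  cy4 -> i5 (sub) WAW r2
  cy5 -> i6 (mul) RAW r2
  cy6 -> i7 (sub) tail

ISSUED = 3,4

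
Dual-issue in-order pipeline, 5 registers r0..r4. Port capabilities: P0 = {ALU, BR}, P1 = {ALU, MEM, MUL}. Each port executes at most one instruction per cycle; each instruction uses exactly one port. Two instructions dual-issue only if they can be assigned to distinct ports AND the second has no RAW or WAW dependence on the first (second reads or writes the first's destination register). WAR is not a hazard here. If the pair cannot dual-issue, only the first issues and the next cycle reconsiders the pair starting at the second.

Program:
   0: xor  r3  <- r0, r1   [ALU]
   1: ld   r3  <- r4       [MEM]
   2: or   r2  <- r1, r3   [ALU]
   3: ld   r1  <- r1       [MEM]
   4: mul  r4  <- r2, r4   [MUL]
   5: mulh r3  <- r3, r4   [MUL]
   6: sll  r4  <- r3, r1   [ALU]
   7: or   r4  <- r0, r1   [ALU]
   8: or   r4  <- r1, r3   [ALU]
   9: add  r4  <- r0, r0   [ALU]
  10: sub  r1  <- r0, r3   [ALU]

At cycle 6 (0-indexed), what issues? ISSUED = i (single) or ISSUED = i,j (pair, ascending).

ISSUED = 7

c0: i0 xor.ALU  WAW r3
c1: i1 ld.MEM  RAW r3
c2: i2+i3 or.ALU ld.MEM  dual
c3: i4 mul.MUL  no-port MUL/MUL
c4: i5 mulh.MUL  RAW r3
c5: i6 sll.ALU  WAW r4
c6: i7 or.ALU  WAW r4
c7: i8 or.ALU  WAW r4
c8: i9+i10 add.ALU sub.ALU  dual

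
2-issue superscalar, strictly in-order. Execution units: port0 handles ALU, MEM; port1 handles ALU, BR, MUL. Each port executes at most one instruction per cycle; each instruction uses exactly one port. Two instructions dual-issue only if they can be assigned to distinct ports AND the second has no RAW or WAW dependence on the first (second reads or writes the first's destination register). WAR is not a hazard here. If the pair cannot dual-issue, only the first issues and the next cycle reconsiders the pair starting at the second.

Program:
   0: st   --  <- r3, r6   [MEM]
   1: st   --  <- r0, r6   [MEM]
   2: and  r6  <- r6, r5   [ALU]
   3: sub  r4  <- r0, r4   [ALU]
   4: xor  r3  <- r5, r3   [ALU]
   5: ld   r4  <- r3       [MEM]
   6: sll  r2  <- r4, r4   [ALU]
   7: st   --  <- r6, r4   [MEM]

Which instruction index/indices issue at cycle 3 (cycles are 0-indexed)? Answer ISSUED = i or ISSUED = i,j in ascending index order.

ISSUED = 5

  cy0 -> i0 (st) no-port MEM/MEM
  cy1 -> i1+i2 (st and) 2-wide
  cy2 -> i3+i4 (sub xor) 2-wide
  cy3 -> i5 (ld) RAW r4
  cy4 -> i6+i7 (sll st) 2-wide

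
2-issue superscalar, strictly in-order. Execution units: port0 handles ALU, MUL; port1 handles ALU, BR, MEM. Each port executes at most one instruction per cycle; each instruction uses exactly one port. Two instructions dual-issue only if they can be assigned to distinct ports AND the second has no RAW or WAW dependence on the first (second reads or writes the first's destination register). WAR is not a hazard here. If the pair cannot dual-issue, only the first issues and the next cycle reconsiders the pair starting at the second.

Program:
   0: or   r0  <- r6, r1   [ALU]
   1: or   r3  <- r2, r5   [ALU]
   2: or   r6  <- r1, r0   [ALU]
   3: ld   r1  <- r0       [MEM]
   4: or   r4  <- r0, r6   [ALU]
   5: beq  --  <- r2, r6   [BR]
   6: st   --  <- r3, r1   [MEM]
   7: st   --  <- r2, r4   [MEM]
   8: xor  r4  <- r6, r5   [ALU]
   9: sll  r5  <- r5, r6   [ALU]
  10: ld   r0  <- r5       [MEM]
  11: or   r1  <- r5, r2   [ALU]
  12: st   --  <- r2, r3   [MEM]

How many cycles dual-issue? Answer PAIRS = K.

0. or.ALU;or.ALU @i0,i1  | pair
1. or.ALU;ld.MEM @i2,i3  | pair
2. or.ALU;beq.BR @i4,i5  | pair
3. st.MEM @i6  | no-port MEM/MEM
4. st.MEM;xor.ALU @i7,i8  | pair
5. sll.ALU @i9  | RAW r5
6. ld.MEM;or.ALU @i10,i11  | pair
7. st.MEM @i12  | tail

PAIRS = 5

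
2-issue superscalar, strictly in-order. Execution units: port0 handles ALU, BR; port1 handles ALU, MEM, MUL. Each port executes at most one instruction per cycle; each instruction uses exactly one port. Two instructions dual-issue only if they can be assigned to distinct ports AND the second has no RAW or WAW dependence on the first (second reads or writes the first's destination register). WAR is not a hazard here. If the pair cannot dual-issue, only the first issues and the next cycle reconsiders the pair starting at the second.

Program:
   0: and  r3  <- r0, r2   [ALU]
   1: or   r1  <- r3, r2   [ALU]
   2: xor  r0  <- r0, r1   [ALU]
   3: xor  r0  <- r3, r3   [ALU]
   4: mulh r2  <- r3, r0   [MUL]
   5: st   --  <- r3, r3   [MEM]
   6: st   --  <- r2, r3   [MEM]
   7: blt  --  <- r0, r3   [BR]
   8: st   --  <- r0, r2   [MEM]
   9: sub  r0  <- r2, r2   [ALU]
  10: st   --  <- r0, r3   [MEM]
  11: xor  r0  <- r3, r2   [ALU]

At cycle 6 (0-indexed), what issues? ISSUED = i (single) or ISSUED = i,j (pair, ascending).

ISSUED = 6,7

0. and @i0  | RAW r3
1. or @i1  | RAW r1
2. xor @i2  | WAW r0
3. xor @i3  | RAW r0
4. mulh @i4  | no-port MUL/MEM
5. st @i5  | no-port MEM/MEM
6. st/blt @i6&i7  | 2-wide
7. st/sub @i8&i9  | 2-wide
8. st/xor @i10&i11  | 2-wide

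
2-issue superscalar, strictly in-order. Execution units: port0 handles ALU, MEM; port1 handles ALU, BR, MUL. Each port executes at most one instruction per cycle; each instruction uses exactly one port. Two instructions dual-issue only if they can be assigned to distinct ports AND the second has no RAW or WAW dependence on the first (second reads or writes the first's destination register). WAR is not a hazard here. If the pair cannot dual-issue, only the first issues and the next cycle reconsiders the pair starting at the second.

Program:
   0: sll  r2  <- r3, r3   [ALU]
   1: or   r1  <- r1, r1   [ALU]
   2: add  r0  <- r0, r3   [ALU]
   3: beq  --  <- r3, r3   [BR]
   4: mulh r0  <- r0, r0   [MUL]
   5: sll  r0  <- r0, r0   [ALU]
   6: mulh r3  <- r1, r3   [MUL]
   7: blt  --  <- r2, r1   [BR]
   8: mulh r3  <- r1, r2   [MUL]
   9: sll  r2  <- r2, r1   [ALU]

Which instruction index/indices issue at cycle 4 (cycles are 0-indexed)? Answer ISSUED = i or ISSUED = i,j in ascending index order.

c0: i0,i1 sll/or  pair
c1: i2,i3 add/beq  pair
c2: i4 mulh  RAW+WAW r0
c3: i5,i6 sll/mulh  pair
c4: i7 blt  no-port BR/MUL
c5: i8,i9 mulh/sll  pair

ISSUED = 7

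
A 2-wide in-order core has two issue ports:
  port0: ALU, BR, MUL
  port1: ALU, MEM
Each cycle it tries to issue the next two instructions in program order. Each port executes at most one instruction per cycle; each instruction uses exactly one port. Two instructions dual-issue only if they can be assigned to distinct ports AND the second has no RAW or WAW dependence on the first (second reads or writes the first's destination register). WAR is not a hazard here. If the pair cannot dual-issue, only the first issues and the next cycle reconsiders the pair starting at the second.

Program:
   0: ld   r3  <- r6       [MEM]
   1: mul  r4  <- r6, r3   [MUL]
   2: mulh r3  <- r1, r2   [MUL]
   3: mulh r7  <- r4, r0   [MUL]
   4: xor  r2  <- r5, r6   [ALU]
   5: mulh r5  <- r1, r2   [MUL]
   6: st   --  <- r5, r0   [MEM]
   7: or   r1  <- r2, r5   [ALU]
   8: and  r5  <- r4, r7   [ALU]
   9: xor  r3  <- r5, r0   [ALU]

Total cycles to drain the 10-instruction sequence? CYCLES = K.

[0] i0  ld.MEM  -- RAW r3
[1] i1  mul.MUL  -- no-port MUL/MUL
[2] i2  mulh.MUL  -- no-port MUL/MUL
[3] i3,i4  mulh.MUL+xor.ALU  -- pair
[4] i5  mulh.MUL  -- RAW r5
[5] i6,i7  st.MEM+or.ALU  -- pair
[6] i8  and.ALU  -- RAW r5
[7] i9  xor.ALU  -- tail

CYCLES = 8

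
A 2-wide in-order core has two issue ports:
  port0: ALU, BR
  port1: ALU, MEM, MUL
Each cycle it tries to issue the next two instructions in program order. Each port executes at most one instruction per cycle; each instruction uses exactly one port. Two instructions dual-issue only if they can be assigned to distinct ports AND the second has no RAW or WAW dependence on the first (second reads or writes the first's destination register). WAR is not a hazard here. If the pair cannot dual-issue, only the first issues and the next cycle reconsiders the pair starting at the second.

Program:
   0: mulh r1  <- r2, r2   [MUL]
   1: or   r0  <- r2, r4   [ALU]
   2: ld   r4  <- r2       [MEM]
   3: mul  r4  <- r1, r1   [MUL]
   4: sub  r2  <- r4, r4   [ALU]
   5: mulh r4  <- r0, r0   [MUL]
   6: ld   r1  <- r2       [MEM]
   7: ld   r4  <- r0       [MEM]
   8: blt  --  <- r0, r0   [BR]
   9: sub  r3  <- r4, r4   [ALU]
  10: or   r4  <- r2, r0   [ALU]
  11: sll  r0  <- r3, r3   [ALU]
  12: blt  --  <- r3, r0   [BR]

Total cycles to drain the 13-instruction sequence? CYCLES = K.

CYCLES = 9

[0] i0,i1  mulh.MUL/or.ALU  -- dual
[1] i2  ld.MEM  -- no-port MEM/MUL
[2] i3  mul.MUL  -- RAW r4
[3] i4,i5  sub.ALU/mulh.MUL  -- dual
[4] i6  ld.MEM  -- no-port MEM/MEM
[5] i7,i8  ld.MEM/blt.BR  -- dual
[6] i9,i10  sub.ALU/or.ALU  -- dual
[7] i11  sll.ALU  -- RAW r0
[8] i12  blt.BR  -- tail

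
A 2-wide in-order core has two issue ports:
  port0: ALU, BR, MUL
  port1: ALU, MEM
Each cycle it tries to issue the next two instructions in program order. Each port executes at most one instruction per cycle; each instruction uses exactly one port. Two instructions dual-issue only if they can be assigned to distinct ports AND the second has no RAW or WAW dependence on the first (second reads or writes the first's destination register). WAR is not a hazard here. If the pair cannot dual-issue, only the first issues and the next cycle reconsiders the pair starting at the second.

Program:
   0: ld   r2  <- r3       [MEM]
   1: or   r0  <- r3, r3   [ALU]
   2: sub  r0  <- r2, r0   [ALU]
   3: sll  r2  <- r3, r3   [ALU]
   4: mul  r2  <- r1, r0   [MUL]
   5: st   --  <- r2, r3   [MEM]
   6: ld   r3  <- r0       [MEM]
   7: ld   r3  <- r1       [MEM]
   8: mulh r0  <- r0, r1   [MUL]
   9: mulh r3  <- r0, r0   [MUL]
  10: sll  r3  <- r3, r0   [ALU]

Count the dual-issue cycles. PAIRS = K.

PAIRS = 3

#0 head=0: ld;or i0+i1 dual
#1 head=2: sub;sll i2+i3 dual
#2 head=4: mul i4 RAW r2
#3 head=5: st i5 no-port MEM/MEM
#4 head=6: ld i6 no-port MEM/MEM
#5 head=7: ld;mulh i7+i8 dual
#6 head=9: mulh i9 RAW+WAW r3
#7 head=10: sll i10 tail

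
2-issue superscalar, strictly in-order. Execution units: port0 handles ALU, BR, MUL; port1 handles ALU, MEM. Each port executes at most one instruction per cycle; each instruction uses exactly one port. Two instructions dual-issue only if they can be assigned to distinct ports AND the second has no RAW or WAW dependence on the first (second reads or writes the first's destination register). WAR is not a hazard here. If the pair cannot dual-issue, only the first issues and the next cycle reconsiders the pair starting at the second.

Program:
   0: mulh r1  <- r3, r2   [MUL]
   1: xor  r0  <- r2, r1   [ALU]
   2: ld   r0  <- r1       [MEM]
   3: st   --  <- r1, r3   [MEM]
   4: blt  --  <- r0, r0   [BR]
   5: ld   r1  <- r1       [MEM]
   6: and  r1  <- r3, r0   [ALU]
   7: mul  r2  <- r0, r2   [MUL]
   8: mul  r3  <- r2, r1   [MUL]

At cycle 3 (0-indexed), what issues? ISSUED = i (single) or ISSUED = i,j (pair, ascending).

  cy0 -> i0 (mulh.MUL) RAW r1
  cy1 -> i1 (xor.ALU) WAW r0
  cy2 -> i2 (ld.MEM) no-port MEM/MEM
  cy3 -> i3/i4 (st.MEM/blt.BR) dual
  cy4 -> i5 (ld.MEM) WAW r1
  cy5 -> i6/i7 (and.ALU/mul.MUL) dual
  cy6 -> i8 (mul.MUL) tail

ISSUED = 3,4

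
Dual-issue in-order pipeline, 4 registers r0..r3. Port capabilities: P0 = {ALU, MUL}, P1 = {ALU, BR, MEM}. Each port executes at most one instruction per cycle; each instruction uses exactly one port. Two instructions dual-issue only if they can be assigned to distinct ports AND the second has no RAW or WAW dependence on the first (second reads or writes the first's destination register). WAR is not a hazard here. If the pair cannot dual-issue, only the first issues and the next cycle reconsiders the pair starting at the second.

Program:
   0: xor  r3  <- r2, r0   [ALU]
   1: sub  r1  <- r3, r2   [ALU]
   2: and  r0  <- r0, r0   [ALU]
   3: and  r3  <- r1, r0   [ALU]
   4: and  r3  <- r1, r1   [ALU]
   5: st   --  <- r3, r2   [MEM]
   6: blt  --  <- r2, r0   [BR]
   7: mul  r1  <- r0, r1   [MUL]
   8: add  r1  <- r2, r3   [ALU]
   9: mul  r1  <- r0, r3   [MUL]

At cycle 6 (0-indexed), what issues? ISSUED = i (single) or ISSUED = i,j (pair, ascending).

[0] i0  xor.ALU  -- RAW r3
[1] i1,i2  sub.ALU;and.ALU  -- 2-wide
[2] i3  and.ALU  -- WAW r3
[3] i4  and.ALU  -- RAW r3
[4] i5  st.MEM  -- no-port MEM/BR
[5] i6,i7  blt.BR;mul.MUL  -- 2-wide
[6] i8  add.ALU  -- WAW r1
[7] i9  mul.MUL  -- tail

ISSUED = 8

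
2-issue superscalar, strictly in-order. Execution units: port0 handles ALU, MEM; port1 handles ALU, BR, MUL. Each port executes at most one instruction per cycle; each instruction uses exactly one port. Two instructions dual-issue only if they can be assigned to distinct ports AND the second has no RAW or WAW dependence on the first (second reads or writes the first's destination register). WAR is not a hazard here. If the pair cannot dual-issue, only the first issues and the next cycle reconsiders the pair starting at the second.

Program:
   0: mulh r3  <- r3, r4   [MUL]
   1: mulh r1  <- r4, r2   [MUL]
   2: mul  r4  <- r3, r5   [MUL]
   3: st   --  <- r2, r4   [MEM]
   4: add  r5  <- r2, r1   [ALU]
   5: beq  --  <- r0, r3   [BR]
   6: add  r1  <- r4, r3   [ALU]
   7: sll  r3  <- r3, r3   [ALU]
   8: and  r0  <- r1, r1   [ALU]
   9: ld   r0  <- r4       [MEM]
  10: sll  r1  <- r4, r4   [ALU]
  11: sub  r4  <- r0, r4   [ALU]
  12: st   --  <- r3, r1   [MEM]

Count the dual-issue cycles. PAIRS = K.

0. mulh.MUL @i0  | no-port MUL/MUL
1. mulh.MUL @i1  | no-port MUL/MUL
2. mul.MUL @i2  | RAW r4
3. st.MEM+add.ALU @i3&i4  | dual
4. beq.BR+add.ALU @i5&i6  | dual
5. sll.ALU+and.ALU @i7&i8  | dual
6. ld.MEM+sll.ALU @i9&i10  | dual
7. sub.ALU+st.MEM @i11&i12  | dual

PAIRS = 5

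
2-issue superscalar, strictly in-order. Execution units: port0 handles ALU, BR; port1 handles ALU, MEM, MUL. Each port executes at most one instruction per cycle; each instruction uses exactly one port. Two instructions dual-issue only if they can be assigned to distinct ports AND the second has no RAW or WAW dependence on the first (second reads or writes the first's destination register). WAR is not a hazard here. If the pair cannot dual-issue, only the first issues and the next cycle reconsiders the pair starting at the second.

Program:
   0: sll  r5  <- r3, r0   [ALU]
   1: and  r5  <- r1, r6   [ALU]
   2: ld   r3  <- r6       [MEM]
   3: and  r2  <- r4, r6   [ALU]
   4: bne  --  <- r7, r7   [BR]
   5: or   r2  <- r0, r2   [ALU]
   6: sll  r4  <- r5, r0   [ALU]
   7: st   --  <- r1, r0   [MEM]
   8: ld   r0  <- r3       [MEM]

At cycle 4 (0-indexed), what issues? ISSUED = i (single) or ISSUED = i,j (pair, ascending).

  cy0 -> i0 (sll.ALU) WAW r5
  cy1 -> i1&i2 (and.ALU/ld.MEM) pair
  cy2 -> i3&i4 (and.ALU/bne.BR) pair
  cy3 -> i5&i6 (or.ALU/sll.ALU) pair
  cy4 -> i7 (st.MEM) no-port MEM/MEM
  cy5 -> i8 (ld.MEM) tail

ISSUED = 7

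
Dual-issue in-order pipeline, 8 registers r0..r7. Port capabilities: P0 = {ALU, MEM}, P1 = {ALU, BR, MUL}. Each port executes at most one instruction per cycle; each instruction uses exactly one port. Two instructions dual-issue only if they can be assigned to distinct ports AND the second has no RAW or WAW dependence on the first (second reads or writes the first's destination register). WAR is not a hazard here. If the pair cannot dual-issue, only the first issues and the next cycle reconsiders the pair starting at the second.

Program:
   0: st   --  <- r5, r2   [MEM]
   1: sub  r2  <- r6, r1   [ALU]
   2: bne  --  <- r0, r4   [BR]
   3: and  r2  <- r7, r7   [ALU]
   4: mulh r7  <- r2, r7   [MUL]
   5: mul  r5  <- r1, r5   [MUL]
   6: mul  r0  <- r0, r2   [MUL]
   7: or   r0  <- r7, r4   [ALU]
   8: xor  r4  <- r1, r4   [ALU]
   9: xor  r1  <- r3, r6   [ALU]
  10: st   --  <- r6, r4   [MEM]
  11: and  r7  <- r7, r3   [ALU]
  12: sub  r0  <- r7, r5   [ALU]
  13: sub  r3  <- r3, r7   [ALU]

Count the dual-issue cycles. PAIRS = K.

PAIRS = 5

t=0 i0/i1:st+sub ; pair
t=1 i2/i3:bne+and ; pair
t=2 i4:mulh ; no-port MUL/MUL
t=3 i5:mul ; no-port MUL/MUL
t=4 i6:mul ; WAW r0
t=5 i7/i8:or+xor ; pair
t=6 i9/i10:xor+st ; pair
t=7 i11:and ; RAW r7
t=8 i12/i13:sub+sub ; pair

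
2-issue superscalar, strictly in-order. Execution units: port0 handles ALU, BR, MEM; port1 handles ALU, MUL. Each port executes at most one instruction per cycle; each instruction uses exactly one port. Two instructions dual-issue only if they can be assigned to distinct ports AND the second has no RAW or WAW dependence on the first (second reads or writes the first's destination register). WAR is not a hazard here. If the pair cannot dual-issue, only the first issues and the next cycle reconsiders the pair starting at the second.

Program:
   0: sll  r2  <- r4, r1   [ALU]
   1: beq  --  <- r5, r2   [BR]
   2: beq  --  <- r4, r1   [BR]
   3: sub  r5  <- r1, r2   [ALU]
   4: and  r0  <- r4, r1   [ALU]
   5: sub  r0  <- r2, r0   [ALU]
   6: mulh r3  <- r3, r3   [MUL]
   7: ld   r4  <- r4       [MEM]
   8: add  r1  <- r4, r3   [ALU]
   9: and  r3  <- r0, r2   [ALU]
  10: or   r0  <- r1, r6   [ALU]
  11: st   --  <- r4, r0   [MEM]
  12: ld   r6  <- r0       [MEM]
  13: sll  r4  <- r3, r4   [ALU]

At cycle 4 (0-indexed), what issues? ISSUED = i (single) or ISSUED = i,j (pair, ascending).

t=0 i0:sll.ALU ; RAW r2
t=1 i1:beq.BR ; no-port BR/BR
t=2 i2&i3:beq.BR/sub.ALU ; dual
t=3 i4:and.ALU ; RAW+WAW r0
t=4 i5&i6:sub.ALU/mulh.MUL ; dual
t=5 i7:ld.MEM ; RAW r4
t=6 i8&i9:add.ALU/and.ALU ; dual
t=7 i10:or.ALU ; RAW r0
t=8 i11:st.MEM ; no-port MEM/MEM
t=9 i12&i13:ld.MEM/sll.ALU ; dual

ISSUED = 5,6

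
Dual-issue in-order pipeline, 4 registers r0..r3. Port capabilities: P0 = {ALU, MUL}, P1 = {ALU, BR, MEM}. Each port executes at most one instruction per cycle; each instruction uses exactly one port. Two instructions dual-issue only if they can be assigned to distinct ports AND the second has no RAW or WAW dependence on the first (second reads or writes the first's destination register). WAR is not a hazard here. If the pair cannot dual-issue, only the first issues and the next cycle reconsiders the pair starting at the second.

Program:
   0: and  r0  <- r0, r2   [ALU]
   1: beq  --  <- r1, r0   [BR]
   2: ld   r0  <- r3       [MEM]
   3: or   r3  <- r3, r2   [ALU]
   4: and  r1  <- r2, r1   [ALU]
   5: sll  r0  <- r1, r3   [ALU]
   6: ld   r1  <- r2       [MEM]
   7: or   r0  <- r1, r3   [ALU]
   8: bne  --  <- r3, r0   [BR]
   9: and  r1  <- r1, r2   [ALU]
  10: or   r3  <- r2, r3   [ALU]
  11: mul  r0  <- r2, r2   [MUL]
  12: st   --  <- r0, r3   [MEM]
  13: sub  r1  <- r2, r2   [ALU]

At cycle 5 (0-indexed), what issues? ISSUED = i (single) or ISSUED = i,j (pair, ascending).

ISSUED = 7

#0 head=0: and i0 RAW r0
#1 head=1: beq i1 no-port BR/MEM
#2 head=2: ld or i2+i3 2-wide
#3 head=4: and i4 RAW r1
#4 head=5: sll ld i5+i6 2-wide
#5 head=7: or i7 RAW r0
#6 head=8: bne and i8+i9 2-wide
#7 head=10: or mul i10+i11 2-wide
#8 head=12: st sub i12+i13 2-wide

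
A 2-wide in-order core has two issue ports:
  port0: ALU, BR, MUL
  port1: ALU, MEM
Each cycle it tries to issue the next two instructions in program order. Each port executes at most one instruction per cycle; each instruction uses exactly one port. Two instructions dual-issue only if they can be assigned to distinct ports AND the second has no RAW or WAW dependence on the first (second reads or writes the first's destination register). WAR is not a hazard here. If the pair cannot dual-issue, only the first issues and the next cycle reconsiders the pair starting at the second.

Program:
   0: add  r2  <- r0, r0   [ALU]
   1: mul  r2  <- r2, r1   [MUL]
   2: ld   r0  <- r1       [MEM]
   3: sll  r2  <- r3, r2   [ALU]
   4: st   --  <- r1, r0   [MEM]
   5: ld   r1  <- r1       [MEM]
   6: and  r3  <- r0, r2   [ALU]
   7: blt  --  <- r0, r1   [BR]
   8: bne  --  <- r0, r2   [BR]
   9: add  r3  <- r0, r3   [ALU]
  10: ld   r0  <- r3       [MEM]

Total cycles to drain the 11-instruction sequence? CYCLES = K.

0. add.ALU @i0  | RAW+WAW r2
1. mul.MUL;ld.MEM @i1&i2  | 2-wide
2. sll.ALU;st.MEM @i3&i4  | 2-wide
3. ld.MEM;and.ALU @i5&i6  | 2-wide
4. blt.BR @i7  | no-port BR/BR
5. bne.BR;add.ALU @i8&i9  | 2-wide
6. ld.MEM @i10  | tail

CYCLES = 7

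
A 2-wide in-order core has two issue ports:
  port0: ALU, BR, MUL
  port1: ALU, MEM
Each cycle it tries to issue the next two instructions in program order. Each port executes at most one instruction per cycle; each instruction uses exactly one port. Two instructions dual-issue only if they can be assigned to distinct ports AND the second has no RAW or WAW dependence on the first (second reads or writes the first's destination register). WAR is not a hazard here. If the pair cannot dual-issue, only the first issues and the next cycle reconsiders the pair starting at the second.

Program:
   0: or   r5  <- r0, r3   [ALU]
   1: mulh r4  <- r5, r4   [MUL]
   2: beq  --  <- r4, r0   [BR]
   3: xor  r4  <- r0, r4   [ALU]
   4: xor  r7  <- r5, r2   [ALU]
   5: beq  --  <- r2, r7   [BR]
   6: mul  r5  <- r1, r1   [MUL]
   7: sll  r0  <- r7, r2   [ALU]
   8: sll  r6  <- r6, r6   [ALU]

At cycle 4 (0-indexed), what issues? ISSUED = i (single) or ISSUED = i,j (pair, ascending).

ISSUED = 5

  cy0 -> i0 (or.ALU) RAW r5
  cy1 -> i1 (mulh.MUL) no-port MUL/BR
  cy2 -> i2/i3 (beq.BR;xor.ALU) 2-wide
  cy3 -> i4 (xor.ALU) RAW r7
  cy4 -> i5 (beq.BR) no-port BR/MUL
  cy5 -> i6/i7 (mul.MUL;sll.ALU) 2-wide
  cy6 -> i8 (sll.ALU) tail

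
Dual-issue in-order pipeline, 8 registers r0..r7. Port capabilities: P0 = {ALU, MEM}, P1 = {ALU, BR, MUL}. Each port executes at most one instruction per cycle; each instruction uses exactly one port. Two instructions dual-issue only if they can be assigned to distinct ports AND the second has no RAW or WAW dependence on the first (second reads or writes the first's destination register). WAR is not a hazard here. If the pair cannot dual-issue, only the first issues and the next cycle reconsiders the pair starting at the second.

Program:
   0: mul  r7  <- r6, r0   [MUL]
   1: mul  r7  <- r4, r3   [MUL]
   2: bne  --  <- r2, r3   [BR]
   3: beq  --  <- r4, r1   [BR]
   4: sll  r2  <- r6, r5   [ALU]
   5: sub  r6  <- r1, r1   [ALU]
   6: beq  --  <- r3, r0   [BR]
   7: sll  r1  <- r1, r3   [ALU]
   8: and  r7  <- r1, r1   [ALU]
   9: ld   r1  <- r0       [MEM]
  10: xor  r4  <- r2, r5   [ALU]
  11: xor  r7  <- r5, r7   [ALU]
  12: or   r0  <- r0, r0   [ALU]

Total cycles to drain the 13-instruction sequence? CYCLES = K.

[0] i0  mul.MUL  -- no-port MUL/MUL
[1] i1  mul.MUL  -- no-port MUL/BR
[2] i2  bne.BR  -- no-port BR/BR
[3] i3/i4  beq.BR/sll.ALU  -- pair
[4] i5/i6  sub.ALU/beq.BR  -- pair
[5] i7  sll.ALU  -- RAW r1
[6] i8/i9  and.ALU/ld.MEM  -- pair
[7] i10/i11  xor.ALU/xor.ALU  -- pair
[8] i12  or.ALU  -- tail

CYCLES = 9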